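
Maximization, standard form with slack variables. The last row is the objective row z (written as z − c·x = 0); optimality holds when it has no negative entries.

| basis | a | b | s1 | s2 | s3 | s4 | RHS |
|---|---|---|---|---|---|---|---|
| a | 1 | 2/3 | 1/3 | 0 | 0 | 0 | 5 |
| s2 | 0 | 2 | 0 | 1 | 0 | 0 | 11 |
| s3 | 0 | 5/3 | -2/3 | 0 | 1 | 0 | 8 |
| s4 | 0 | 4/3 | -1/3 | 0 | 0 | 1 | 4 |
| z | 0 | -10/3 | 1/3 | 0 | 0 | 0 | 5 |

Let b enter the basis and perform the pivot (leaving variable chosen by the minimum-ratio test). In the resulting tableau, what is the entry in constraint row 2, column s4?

Ratio test on column b — row 1: 5/(2/3) = 15/2; row 2: 11/2 = 11/2; row 3: 8/(5/3) = 24/5; row 4: 4/(4/3) = 3. Minimum is 3 at row 4 (s4 leaves); pivot element 4/3.
Divide row 4 by 4/3; eliminate column b from the other rows.
Row 2 update in column s4: 0 − 2·(3/4) = -3/2.

-3/2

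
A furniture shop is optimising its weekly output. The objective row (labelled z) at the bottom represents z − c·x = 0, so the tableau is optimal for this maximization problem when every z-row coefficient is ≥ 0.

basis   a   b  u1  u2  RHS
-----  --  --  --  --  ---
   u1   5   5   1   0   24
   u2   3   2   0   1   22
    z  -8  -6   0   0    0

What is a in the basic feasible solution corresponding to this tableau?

a is not in the basis, so in the current basic feasible solution a = 0.

0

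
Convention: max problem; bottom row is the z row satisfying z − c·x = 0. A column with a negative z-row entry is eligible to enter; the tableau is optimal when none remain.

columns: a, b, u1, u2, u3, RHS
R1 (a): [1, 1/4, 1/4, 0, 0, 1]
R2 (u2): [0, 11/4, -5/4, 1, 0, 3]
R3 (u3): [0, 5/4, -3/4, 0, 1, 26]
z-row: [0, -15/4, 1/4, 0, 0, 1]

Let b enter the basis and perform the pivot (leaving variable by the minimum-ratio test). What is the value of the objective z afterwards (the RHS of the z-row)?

56/11

Ratio test on column b — row 1: 1/(1/4) = 4; row 2: 3/(11/4) = 12/11; row 3: 26/(5/4) = 104/5. Minimum is 12/11 at row 2 (u2 leaves); pivot element 11/4.
Pivot on row 2; the z-row RHS becomes 1 − (-15/4)·(12/11) = 56/11.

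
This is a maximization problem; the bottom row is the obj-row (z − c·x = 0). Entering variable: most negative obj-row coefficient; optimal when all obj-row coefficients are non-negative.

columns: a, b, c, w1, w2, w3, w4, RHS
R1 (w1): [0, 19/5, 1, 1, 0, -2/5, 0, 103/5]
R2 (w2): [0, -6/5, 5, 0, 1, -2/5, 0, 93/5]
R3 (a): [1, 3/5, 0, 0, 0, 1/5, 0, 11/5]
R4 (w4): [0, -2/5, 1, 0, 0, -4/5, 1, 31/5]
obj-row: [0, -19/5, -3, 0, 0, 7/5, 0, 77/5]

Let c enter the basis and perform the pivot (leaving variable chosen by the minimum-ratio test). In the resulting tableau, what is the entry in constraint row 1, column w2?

Ratio test on column c — row 1: (103/5)/1 = 103/5; row 2: (93/5)/5 = 93/25; row 3: entry 0 ≤ 0; row 4: (31/5)/1 = 31/5. Minimum is 93/25 at row 2 (w2 leaves); pivot element 5.
Divide row 2 by 5; eliminate column c from the other rows.
Row 1 update in column w2: 0 − 1·(1/5) = -1/5.

-1/5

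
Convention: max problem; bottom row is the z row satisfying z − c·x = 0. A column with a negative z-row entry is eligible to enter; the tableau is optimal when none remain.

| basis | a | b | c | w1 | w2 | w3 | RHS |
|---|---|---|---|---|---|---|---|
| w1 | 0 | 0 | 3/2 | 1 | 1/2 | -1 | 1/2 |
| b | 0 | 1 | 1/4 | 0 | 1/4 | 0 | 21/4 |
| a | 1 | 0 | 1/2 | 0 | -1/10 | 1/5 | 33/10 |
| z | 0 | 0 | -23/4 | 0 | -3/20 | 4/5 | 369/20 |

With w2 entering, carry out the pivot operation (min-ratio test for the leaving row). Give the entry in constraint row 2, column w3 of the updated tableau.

1/2

Ratio test on column w2 — row 1: (1/2)/(1/2) = 1; row 2: (21/4)/(1/4) = 21; row 3: entry -1/10 ≤ 0. Minimum is 1 at row 1 (w1 leaves); pivot element 1/2.
Divide row 1 by 1/2; eliminate column w2 from the other rows.
Row 2 update in column w3: 0 − (1/4)·(-2) = 1/2.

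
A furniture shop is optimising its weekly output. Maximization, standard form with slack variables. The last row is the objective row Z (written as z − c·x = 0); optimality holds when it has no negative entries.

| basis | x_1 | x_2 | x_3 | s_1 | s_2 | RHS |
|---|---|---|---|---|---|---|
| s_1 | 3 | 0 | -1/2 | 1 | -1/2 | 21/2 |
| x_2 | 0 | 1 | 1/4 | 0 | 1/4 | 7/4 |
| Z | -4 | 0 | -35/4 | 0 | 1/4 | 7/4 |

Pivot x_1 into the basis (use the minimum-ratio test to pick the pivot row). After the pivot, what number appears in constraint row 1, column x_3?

-1/6

Ratio test on column x_1 — row 1: (21/2)/3 = 7/2; row 2: entry 0 ≤ 0. Minimum is 7/2 at row 1 (s_1 leaves); pivot element 3.
Divide row 1 by 3; eliminate column x_1 from the other rows.
In the new row 1, the x_3 entry is the old entry divided by the pivot: (-1/2)/3 = -1/6.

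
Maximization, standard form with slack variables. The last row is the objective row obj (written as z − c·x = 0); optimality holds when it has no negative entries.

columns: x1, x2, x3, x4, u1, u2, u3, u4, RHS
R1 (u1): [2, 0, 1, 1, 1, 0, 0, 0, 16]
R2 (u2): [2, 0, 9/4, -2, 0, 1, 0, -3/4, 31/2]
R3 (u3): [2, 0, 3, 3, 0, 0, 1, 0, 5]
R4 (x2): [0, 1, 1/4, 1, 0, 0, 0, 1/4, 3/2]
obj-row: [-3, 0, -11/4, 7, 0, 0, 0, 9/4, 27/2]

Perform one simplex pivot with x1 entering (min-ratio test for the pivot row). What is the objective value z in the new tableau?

Ratio test on column x1 — row 1: 16/2 = 8; row 2: (31/2)/2 = 31/4; row 3: 5/2 = 5/2; row 4: entry 0 ≤ 0. Minimum is 5/2 at row 3 (u3 leaves); pivot element 2.
Pivot on row 3; the obj-row RHS becomes 27/2 − (-3)·(5/2) = 21.

21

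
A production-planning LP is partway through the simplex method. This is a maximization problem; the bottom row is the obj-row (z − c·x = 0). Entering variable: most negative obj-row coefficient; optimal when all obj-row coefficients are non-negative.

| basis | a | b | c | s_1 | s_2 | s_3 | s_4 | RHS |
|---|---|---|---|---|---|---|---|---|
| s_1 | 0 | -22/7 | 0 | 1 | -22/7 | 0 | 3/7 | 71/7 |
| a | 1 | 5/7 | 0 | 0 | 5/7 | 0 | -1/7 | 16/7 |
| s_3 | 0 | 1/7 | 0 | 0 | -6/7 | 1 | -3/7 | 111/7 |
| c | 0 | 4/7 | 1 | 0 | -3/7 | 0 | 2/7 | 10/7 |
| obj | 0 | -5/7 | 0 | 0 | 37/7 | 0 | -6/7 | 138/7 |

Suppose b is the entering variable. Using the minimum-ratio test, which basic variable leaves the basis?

c

Column b entries and ratios — s_1: -22/7 ≤ 0, skip; a: (16/7)/(5/7) = 16/5; s_3: (111/7)/(1/7) = 111; c: (10/7)/(4/7) = 5/2.
Smallest ratio is 5/2 in the row of c, so c leaves.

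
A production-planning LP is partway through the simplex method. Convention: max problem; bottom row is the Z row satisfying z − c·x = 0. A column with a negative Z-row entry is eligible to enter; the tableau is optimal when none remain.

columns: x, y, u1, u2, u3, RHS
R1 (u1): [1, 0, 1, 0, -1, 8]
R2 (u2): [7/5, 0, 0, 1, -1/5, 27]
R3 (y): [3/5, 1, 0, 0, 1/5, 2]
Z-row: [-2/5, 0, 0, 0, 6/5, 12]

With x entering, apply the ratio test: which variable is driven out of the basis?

Column x entries and ratios — u1: 8/1 = 8; u2: 27/(7/5) = 135/7; y: 2/(3/5) = 10/3.
Smallest ratio is 10/3 in the row of y, so y leaves.

y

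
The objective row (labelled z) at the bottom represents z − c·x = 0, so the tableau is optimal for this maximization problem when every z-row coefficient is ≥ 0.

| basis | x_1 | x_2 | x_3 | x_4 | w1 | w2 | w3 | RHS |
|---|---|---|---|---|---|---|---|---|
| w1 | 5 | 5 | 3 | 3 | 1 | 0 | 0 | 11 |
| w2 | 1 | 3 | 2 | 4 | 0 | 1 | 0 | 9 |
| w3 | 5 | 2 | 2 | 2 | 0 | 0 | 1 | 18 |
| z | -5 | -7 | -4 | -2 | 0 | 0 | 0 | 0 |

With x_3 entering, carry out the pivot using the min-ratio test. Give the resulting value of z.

Ratio test on column x_3 — row 1: 11/3 = 11/3; row 2: 9/2 = 9/2; row 3: 18/2 = 9. Minimum is 11/3 at row 1 (w1 leaves); pivot element 3.
Pivot on row 1; the z-row RHS becomes 0 − (-4)·(11/3) = 44/3.

44/3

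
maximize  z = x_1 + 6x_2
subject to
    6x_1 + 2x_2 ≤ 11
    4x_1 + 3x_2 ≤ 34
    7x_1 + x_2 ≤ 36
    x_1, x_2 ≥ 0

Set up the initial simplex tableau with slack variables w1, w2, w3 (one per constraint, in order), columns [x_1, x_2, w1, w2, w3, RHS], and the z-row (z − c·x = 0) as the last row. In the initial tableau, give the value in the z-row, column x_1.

The z-row carries the negated objective coefficients: the x_1 entry is -1.

-1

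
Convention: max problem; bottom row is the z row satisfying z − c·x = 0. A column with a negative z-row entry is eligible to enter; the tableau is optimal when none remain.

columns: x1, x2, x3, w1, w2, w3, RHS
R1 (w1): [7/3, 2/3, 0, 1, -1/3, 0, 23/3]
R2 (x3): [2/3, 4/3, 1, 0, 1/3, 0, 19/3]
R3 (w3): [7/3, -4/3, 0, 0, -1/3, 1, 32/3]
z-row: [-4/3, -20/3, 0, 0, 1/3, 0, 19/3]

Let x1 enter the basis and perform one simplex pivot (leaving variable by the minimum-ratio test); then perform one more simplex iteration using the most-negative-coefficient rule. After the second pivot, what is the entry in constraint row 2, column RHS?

Ratio test on column x1 — row 1: (23/3)/(7/3) = 23/7; row 2: (19/3)/(2/3) = 19/2; row 3: (32/3)/(7/3) = 32/7. Minimum is 23/7 at row 1 (w1 leaves); pivot element 7/3.
Divide row 1 by 7/3; eliminate column x1 from the other rows.
Second iteration: most negative z-row entry is -44/7 in column x2, so x2 enters.
Ratio test on column x2 — row 1: (23/7)/(2/7) = 23/2; row 2: (29/7)/(8/7) = 29/8; row 3: entry -2 ≤ 0. Minimum is 29/8 at row 2 (x3 leaves); pivot element 8/7.
Divide row 2 by 8/7; eliminate column x2 from the other rows.
After both pivots, the entry at constraint row 2, column RHS is 29/8.

29/8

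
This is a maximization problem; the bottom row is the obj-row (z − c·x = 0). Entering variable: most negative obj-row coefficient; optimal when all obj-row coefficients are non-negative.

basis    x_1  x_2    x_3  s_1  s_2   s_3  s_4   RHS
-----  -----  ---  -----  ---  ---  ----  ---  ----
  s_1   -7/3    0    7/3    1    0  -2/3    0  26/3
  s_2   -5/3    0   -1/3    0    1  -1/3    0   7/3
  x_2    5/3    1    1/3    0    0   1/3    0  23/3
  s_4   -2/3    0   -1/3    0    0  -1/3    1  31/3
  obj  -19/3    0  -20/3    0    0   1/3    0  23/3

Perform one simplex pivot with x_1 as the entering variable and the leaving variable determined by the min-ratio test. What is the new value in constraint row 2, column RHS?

10

Ratio test on column x_1 — row 1: entry -7/3 ≤ 0; row 2: entry -5/3 ≤ 0; row 3: (23/3)/(5/3) = 23/5; row 4: entry -2/3 ≤ 0. Minimum is 23/5 at row 3 (x_2 leaves); pivot element 5/3.
Divide row 3 by 5/3; eliminate column x_1 from the other rows.
Row 2 update in column RHS: 7/3 − (-5/3)·(23/5) = 10.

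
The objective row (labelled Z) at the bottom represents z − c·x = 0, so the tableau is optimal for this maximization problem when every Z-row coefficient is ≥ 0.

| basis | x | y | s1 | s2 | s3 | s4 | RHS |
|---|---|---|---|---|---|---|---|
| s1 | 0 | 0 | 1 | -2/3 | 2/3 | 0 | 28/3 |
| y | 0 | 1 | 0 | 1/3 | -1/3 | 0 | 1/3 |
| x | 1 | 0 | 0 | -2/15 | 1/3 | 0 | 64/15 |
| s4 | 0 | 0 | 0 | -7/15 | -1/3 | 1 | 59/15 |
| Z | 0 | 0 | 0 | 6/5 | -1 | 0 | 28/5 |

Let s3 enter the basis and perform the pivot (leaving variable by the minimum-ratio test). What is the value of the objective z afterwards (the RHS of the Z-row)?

Ratio test on column s3 — row 1: (28/3)/(2/3) = 14; row 2: entry -1/3 ≤ 0; row 3: (64/15)/(1/3) = 64/5; row 4: entry -1/3 ≤ 0. Minimum is 64/5 at row 3 (x leaves); pivot element 1/3.
Pivot on row 3; the Z-row RHS becomes 28/5 − (-1)·(64/5) = 92/5.

92/5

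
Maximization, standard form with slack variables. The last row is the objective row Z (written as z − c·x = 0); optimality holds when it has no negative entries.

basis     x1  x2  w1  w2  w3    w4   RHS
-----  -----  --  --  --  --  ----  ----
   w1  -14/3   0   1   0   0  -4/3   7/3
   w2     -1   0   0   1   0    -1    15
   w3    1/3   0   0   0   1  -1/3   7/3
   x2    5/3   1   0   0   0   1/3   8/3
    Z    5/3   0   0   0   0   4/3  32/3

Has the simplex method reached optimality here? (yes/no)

yes

Every Z-row coefficient is ≥ 0, so the tableau is optimal.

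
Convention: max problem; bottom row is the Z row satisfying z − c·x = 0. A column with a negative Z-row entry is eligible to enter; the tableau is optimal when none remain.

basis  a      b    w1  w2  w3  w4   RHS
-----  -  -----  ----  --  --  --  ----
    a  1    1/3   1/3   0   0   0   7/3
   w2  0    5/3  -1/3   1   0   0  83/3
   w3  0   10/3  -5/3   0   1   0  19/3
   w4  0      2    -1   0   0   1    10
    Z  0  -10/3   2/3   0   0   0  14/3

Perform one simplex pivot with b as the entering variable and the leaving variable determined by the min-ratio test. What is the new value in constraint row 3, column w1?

-1/2

Ratio test on column b — row 1: (7/3)/(1/3) = 7; row 2: (83/3)/(5/3) = 83/5; row 3: (19/3)/(10/3) = 19/10; row 4: 10/2 = 5. Minimum is 19/10 at row 3 (w3 leaves); pivot element 10/3.
Divide row 3 by 10/3; eliminate column b from the other rows.
In the new row 3, the w1 entry is the old entry divided by the pivot: (-5/3)/(10/3) = -1/2.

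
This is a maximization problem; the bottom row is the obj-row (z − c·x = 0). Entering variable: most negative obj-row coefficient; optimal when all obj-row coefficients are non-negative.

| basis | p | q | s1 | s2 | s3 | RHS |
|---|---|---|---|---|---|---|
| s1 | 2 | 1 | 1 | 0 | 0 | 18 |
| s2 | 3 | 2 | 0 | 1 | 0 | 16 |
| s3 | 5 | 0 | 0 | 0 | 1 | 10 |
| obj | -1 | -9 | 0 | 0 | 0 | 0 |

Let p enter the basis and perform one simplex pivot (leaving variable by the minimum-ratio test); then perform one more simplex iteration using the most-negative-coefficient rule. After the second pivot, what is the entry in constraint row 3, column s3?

Ratio test on column p — row 1: 18/2 = 9; row 2: 16/3 = 16/3; row 3: 10/5 = 2. Minimum is 2 at row 3 (s3 leaves); pivot element 5.
Divide row 3 by 5; eliminate column p from the other rows.
Second iteration: most negative obj-row entry is -9 in column q, so q enters.
Ratio test on column q — row 1: 14/1 = 14; row 2: 10/2 = 5; row 3: entry 0 ≤ 0. Minimum is 5 at row 2 (s2 leaves); pivot element 2.
Divide row 2 by 2; eliminate column q from the other rows.
After both pivots, the entry at constraint row 3, column s3 is 1/5.

1/5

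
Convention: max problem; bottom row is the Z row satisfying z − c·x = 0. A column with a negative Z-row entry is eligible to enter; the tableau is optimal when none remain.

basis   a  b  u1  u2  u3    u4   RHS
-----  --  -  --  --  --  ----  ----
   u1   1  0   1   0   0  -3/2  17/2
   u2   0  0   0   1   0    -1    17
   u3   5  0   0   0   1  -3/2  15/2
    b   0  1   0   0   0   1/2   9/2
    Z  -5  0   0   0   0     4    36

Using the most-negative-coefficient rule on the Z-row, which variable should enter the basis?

Negative Z-row entries: a: -5.
The most negative is -5 in column a, so a enters.

a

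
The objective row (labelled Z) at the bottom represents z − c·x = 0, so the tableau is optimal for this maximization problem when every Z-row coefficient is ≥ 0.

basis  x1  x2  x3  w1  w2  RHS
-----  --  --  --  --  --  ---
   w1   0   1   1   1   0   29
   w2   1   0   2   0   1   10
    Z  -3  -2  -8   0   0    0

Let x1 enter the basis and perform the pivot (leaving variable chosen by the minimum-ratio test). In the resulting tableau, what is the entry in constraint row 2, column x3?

2

Ratio test on column x1 — row 1: entry 0 ≤ 0; row 2: 10/1 = 10. Minimum is 10 at row 2 (w2 leaves); pivot element 1.
Divide row 2 by 1; eliminate column x1 from the other rows.
In the new row 2, the x3 entry is the old entry divided by the pivot: 2/1 = 2.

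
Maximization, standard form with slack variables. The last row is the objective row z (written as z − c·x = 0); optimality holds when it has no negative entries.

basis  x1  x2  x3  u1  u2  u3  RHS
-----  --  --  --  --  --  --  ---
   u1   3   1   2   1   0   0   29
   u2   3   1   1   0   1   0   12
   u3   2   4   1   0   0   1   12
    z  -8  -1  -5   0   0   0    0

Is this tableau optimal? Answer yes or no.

no

The z-row has a negative entry -8 in column x1, so it is not optimal.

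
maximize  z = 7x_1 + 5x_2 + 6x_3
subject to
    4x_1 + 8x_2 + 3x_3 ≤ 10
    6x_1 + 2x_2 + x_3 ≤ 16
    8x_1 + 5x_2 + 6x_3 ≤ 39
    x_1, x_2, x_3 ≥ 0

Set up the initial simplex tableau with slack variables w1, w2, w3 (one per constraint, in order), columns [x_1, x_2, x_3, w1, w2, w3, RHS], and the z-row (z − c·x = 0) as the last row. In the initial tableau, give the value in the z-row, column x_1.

-7

The z-row carries the negated objective coefficients: the x_1 entry is -7.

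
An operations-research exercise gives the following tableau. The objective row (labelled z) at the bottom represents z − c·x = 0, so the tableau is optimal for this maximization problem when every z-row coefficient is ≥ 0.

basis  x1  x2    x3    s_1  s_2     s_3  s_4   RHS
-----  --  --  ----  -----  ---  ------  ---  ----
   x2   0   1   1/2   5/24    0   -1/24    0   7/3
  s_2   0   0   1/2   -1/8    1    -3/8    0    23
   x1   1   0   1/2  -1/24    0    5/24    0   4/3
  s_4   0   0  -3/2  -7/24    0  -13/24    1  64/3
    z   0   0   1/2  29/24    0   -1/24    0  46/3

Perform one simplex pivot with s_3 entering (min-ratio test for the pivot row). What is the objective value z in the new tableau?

78/5

Ratio test on column s_3 — row 1: entry -1/24 ≤ 0; row 2: entry -3/8 ≤ 0; row 3: (4/3)/(5/24) = 32/5; row 4: entry -13/24 ≤ 0. Minimum is 32/5 at row 3 (x1 leaves); pivot element 5/24.
Pivot on row 3; the z-row RHS becomes 46/3 − (-1/24)·(32/5) = 78/5.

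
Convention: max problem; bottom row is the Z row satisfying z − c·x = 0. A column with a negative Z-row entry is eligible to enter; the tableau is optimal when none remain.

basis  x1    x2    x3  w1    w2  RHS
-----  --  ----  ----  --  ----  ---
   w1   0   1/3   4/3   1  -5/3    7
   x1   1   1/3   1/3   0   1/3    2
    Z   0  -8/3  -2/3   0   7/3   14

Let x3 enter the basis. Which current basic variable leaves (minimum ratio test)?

Column x3 entries and ratios — w1: 7/(4/3) = 21/4; x1: 2/(1/3) = 6.
Smallest ratio is 21/4 in the row of w1, so w1 leaves.

w1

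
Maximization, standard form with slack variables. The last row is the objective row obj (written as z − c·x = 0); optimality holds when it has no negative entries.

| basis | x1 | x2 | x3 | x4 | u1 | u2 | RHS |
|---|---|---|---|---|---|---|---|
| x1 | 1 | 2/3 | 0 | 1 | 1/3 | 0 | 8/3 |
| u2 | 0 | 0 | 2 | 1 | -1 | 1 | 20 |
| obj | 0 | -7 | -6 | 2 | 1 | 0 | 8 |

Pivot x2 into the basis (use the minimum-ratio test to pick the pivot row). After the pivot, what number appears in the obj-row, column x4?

25/2

Ratio test on column x2 — row 1: (8/3)/(2/3) = 4; row 2: entry 0 ≤ 0. Minimum is 4 at row 1 (x1 leaves); pivot element 2/3.
Divide row 1 by 2/3; eliminate column x2 from the other rows.
obj-row update in column x4: 2 − (-7)·(3/2) = 25/2.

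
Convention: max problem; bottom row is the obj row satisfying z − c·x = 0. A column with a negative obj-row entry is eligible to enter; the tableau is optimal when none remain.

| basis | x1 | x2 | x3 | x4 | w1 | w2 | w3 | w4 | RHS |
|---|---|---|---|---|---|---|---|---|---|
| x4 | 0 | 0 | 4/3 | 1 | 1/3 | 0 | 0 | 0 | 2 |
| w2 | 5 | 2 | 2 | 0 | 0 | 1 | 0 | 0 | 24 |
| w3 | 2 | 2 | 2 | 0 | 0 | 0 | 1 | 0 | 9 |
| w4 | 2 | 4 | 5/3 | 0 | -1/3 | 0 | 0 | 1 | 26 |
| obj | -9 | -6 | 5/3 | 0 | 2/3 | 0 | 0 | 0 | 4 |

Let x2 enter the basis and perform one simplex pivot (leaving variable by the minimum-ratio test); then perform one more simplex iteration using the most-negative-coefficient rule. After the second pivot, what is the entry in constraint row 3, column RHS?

Ratio test on column x2 — row 1: entry 0 ≤ 0; row 2: 24/2 = 12; row 3: 9/2 = 9/2; row 4: 26/4 = 13/2. Minimum is 9/2 at row 3 (w3 leaves); pivot element 2.
Divide row 3 by 2; eliminate column x2 from the other rows.
Second iteration: most negative obj-row entry is -3 in column x1, so x1 enters.
Ratio test on column x1 — row 1: entry 0 ≤ 0; row 2: 15/3 = 5; row 3: (9/2)/1 = 9/2; row 4: entry -2 ≤ 0. Minimum is 9/2 at row 3 (x2 leaves); pivot element 1.
Divide row 3 by 1; eliminate column x1 from the other rows.
After both pivots, the entry at constraint row 3, column RHS is 9/2.

9/2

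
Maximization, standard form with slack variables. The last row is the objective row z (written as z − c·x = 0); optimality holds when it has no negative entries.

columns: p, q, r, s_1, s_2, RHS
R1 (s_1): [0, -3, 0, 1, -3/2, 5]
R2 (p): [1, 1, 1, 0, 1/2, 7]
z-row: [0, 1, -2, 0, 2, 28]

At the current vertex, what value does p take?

p is basic (row 2); its value is the RHS of that row, 7.

7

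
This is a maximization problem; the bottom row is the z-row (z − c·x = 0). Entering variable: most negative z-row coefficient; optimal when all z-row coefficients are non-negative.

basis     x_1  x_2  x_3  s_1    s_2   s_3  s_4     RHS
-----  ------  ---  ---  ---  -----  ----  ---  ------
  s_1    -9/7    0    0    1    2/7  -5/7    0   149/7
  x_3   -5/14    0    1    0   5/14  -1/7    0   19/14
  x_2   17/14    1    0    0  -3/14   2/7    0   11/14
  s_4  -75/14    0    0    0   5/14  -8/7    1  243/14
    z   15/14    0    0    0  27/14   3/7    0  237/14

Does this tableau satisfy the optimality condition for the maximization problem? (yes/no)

Every z-row coefficient is ≥ 0, so the tableau is optimal.

yes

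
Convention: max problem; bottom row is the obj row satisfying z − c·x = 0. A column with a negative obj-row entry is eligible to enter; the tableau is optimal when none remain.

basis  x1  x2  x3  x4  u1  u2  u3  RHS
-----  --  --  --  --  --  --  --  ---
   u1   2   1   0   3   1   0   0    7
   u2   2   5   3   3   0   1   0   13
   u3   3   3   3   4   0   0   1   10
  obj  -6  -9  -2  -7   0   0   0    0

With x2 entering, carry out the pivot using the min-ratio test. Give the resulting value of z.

Ratio test on column x2 — row 1: 7/1 = 7; row 2: 13/5 = 13/5; row 3: 10/3 = 10/3. Minimum is 13/5 at row 2 (u2 leaves); pivot element 5.
Pivot on row 2; the obj-row RHS becomes 0 − (-9)·(13/5) = 117/5.

117/5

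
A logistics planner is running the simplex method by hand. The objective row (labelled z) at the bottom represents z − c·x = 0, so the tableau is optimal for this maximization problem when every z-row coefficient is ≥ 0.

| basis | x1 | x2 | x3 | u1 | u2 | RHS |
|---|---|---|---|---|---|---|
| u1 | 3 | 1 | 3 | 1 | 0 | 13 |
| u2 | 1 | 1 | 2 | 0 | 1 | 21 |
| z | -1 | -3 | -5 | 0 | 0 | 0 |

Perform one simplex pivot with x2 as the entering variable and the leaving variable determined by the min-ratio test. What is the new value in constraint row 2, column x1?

Ratio test on column x2 — row 1: 13/1 = 13; row 2: 21/1 = 21. Minimum is 13 at row 1 (u1 leaves); pivot element 1.
Divide row 1 by 1; eliminate column x2 from the other rows.
Row 2 update in column x1: 1 − 1·3 = -2.

-2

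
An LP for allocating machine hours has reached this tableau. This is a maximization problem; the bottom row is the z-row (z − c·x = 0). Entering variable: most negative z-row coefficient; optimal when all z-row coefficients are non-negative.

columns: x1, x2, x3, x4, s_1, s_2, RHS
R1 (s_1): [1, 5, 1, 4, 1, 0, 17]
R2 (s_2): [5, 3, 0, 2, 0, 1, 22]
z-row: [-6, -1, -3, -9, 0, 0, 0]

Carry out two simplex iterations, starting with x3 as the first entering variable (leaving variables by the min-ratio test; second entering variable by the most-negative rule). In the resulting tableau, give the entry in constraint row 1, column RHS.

63/5

Ratio test on column x3 — row 1: 17/1 = 17; row 2: entry 0 ≤ 0. Minimum is 17 at row 1 (s_1 leaves); pivot element 1.
Divide row 1 by 1; eliminate column x3 from the other rows.
Second iteration: most negative z-row entry is -3 in column x1, so x1 enters.
Ratio test on column x1 — row 1: 17/1 = 17; row 2: 22/5 = 22/5. Minimum is 22/5 at row 2 (s_2 leaves); pivot element 5.
Divide row 2 by 5; eliminate column x1 from the other rows.
After both pivots, the entry at constraint row 1, column RHS is 63/5.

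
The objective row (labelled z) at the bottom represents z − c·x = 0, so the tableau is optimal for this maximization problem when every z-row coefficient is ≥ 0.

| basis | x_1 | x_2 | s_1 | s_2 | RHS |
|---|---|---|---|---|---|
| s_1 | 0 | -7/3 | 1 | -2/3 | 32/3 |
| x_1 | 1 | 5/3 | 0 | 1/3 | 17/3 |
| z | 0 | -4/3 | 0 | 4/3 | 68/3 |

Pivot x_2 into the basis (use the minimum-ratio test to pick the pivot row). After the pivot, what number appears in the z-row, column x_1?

4/5

Ratio test on column x_2 — row 1: entry -7/3 ≤ 0; row 2: (17/3)/(5/3) = 17/5. Minimum is 17/5 at row 2 (x_1 leaves); pivot element 5/3.
Divide row 2 by 5/3; eliminate column x_2 from the other rows.
z-row update in column x_1: 0 − (-4/3)·(3/5) = 4/5.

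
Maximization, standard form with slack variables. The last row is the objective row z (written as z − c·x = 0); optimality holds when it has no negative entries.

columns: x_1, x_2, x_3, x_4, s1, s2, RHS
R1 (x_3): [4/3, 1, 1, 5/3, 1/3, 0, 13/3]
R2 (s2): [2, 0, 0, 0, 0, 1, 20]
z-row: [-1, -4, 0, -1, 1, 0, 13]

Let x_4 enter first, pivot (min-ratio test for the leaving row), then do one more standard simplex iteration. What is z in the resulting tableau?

91/3

Ratio test on column x_4 — row 1: (13/3)/(5/3) = 13/5; row 2: entry 0 ≤ 0. Minimum is 13/5 at row 1 (x_3 leaves); pivot element 5/3.
Pivot on row 1; the z-row RHS becomes 13 − (-1)·(13/5) = 78/5.
Next entering variable (most negative z-row entry -17/5): x_2.
Ratio test on column x_2 — row 1: (13/5)/(3/5) = 13/3; row 2: entry 0 ≤ 0. Minimum is 13/3 at row 1 (x_4 leaves); pivot element 3/5.
After the second pivot the z-row RHS is 78/5 − (-17/5)·(13/3) = 91/3.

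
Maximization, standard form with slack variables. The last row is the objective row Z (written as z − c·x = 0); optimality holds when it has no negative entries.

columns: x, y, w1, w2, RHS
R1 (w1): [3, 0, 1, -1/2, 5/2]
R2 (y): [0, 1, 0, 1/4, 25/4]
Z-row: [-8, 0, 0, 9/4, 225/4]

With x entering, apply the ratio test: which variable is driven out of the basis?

w1

Column x entries and ratios — w1: (5/2)/3 = 5/6; y: 0 ≤ 0, skip.
Smallest ratio is 5/6 in the row of w1, so w1 leaves.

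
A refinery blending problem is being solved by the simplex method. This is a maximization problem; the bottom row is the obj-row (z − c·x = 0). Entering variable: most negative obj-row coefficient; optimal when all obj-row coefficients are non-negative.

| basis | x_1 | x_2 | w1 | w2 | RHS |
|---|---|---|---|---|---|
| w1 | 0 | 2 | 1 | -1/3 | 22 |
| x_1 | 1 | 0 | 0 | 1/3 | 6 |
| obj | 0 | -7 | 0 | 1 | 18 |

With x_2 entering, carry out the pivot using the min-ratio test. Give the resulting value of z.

Ratio test on column x_2 — row 1: 22/2 = 11; row 2: entry 0 ≤ 0. Minimum is 11 at row 1 (w1 leaves); pivot element 2.
Pivot on row 1; the obj-row RHS becomes 18 − (-7)·11 = 95.

95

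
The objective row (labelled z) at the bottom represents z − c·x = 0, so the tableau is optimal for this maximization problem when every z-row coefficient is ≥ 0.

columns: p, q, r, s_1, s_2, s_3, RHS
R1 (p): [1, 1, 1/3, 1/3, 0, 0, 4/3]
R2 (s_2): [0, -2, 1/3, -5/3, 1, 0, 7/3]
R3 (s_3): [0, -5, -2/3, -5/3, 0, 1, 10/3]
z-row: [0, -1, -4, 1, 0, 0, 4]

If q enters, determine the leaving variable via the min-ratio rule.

p

Column q entries and ratios — p: (4/3)/1 = 4/3; s_2: -2 ≤ 0, skip; s_3: -5 ≤ 0, skip.
Smallest ratio is 4/3 in the row of p, so p leaves.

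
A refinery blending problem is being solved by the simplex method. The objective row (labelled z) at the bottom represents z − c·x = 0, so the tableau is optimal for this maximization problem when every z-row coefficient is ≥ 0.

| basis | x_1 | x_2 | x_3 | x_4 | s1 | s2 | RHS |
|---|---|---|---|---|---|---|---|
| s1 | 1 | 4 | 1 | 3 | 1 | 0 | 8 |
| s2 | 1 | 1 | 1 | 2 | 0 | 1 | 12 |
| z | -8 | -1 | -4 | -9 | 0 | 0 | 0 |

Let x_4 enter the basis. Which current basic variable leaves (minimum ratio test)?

s1

Column x_4 entries and ratios — s1: 8/3 = 8/3; s2: 12/2 = 6.
Smallest ratio is 8/3 in the row of s1, so s1 leaves.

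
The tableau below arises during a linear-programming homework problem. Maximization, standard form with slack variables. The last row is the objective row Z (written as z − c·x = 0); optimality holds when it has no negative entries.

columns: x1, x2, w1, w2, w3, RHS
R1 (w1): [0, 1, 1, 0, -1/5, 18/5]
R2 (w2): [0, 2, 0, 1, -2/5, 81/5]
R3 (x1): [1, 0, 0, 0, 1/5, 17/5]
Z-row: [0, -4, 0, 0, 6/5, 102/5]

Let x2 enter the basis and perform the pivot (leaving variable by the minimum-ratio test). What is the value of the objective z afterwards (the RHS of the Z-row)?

174/5

Ratio test on column x2 — row 1: (18/5)/1 = 18/5; row 2: (81/5)/2 = 81/10; row 3: entry 0 ≤ 0. Minimum is 18/5 at row 1 (w1 leaves); pivot element 1.
Pivot on row 1; the Z-row RHS becomes 102/5 − (-4)·(18/5) = 174/5.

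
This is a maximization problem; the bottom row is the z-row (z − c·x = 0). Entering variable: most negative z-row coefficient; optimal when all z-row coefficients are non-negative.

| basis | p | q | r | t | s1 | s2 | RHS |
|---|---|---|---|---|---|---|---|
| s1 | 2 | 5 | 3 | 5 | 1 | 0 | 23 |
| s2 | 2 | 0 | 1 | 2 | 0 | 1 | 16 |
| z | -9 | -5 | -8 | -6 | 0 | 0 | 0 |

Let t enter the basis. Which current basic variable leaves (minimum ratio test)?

s1

Column t entries and ratios — s1: 23/5 = 23/5; s2: 16/2 = 8.
Smallest ratio is 23/5 in the row of s1, so s1 leaves.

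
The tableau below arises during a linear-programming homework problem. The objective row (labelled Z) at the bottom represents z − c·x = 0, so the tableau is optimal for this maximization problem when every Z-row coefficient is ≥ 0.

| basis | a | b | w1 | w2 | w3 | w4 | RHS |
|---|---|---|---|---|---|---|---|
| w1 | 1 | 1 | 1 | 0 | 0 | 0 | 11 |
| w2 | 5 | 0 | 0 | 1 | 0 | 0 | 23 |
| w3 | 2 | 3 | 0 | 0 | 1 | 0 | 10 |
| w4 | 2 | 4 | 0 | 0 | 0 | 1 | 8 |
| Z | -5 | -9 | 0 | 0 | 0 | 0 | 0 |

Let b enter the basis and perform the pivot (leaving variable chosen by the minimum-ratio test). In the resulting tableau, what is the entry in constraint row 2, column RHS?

Ratio test on column b — row 1: 11/1 = 11; row 2: entry 0 ≤ 0; row 3: 10/3 = 10/3; row 4: 8/4 = 2. Minimum is 2 at row 4 (w4 leaves); pivot element 4.
Divide row 4 by 4; eliminate column b from the other rows.
Row 2 update in column RHS: 23 − 0·2 = 23.

23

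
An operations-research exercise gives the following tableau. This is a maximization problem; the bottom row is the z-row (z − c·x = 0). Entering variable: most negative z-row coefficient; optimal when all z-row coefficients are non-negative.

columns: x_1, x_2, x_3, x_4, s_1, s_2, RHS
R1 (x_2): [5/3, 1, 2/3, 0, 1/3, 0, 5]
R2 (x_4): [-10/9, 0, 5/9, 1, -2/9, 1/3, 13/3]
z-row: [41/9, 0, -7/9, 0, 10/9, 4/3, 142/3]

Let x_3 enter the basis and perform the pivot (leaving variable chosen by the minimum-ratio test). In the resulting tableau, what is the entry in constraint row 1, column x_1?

Ratio test on column x_3 — row 1: 5/(2/3) = 15/2; row 2: (13/3)/(5/9) = 39/5. Minimum is 15/2 at row 1 (x_2 leaves); pivot element 2/3.
Divide row 1 by 2/3; eliminate column x_3 from the other rows.
In the new row 1, the x_1 entry is the old entry divided by the pivot: (5/3)/(2/3) = 5/2.

5/2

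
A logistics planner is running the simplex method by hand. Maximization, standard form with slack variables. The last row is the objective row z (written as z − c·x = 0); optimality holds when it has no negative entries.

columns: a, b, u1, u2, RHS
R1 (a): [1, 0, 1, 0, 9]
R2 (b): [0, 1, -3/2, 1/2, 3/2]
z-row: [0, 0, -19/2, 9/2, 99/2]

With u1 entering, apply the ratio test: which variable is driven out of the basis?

a

Column u1 entries and ratios — a: 9/1 = 9; b: -3/2 ≤ 0, skip.
Smallest ratio is 9 in the row of a, so a leaves.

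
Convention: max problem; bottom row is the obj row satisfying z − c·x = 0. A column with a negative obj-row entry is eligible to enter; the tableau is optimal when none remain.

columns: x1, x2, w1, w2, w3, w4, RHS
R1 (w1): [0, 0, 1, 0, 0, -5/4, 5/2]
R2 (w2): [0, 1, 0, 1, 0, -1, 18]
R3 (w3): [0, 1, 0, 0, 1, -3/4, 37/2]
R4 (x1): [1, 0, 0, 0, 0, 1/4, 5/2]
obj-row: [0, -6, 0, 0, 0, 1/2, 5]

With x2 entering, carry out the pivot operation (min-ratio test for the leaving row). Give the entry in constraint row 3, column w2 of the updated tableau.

Ratio test on column x2 — row 1: entry 0 ≤ 0; row 2: 18/1 = 18; row 3: (37/2)/1 = 37/2; row 4: entry 0 ≤ 0. Minimum is 18 at row 2 (w2 leaves); pivot element 1.
Divide row 2 by 1; eliminate column x2 from the other rows.
Row 3 update in column w2: 0 − 1·1 = -1.

-1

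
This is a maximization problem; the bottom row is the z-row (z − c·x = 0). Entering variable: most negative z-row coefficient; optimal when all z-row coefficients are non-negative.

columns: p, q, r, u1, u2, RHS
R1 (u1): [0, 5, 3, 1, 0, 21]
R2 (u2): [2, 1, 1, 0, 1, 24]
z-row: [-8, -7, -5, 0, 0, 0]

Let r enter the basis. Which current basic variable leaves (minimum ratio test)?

u1

Column r entries and ratios — u1: 21/3 = 7; u2: 24/1 = 24.
Smallest ratio is 7 in the row of u1, so u1 leaves.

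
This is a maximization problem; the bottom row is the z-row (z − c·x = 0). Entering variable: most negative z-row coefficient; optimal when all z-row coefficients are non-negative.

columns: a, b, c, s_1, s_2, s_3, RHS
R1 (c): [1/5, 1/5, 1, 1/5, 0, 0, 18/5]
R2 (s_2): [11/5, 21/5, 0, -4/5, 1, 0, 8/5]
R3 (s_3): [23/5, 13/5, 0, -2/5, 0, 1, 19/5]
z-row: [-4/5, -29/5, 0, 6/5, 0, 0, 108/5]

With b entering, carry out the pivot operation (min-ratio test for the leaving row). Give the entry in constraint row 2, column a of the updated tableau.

11/21

Ratio test on column b — row 1: (18/5)/(1/5) = 18; row 2: (8/5)/(21/5) = 8/21; row 3: (19/5)/(13/5) = 19/13. Minimum is 8/21 at row 2 (s_2 leaves); pivot element 21/5.
Divide row 2 by 21/5; eliminate column b from the other rows.
In the new row 2, the a entry is the old entry divided by the pivot: (11/5)/(21/5) = 11/21.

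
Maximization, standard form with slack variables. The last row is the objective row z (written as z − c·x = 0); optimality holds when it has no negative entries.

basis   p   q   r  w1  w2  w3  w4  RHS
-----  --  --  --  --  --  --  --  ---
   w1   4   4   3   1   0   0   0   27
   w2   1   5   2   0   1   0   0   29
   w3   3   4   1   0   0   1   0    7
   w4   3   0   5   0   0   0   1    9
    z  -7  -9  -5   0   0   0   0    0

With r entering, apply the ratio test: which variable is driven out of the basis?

w4

Column r entries and ratios — w1: 27/3 = 9; w2: 29/2 = 29/2; w3: 7/1 = 7; w4: 9/5 = 9/5.
Smallest ratio is 9/5 in the row of w4, so w4 leaves.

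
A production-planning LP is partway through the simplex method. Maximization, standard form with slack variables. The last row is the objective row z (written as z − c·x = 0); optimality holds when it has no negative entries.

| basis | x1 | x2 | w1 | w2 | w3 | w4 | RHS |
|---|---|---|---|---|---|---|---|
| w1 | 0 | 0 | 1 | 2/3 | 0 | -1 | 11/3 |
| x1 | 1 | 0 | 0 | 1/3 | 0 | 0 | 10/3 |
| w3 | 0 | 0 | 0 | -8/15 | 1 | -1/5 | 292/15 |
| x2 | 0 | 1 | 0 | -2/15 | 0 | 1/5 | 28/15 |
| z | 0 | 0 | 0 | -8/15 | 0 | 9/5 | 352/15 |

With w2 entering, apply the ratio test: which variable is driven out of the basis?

Column w2 entries and ratios — w1: (11/3)/(2/3) = 11/2; x1: (10/3)/(1/3) = 10; w3: -8/15 ≤ 0, skip; x2: -2/15 ≤ 0, skip.
Smallest ratio is 11/2 in the row of w1, so w1 leaves.

w1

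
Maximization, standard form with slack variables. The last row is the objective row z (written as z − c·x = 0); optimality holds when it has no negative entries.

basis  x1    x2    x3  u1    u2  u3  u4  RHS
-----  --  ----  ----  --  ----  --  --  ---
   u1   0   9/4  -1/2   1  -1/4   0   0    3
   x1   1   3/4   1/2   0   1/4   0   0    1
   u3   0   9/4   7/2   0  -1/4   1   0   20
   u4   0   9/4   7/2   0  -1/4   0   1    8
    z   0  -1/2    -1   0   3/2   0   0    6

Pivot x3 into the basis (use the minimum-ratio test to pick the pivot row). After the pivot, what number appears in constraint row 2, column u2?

Ratio test on column x3 — row 1: entry -1/2 ≤ 0; row 2: 1/(1/2) = 2; row 3: 20/(7/2) = 40/7; row 4: 8/(7/2) = 16/7. Minimum is 2 at row 2 (x1 leaves); pivot element 1/2.
Divide row 2 by 1/2; eliminate column x3 from the other rows.
In the new row 2, the u2 entry is the old entry divided by the pivot: (1/4)/(1/2) = 1/2.

1/2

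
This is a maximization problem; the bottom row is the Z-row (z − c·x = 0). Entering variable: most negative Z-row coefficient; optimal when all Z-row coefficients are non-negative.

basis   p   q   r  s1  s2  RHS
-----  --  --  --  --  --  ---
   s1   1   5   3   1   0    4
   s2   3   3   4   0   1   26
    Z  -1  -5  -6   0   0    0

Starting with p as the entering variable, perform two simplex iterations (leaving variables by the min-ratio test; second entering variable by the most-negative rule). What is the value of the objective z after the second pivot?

Ratio test on column p — row 1: 4/1 = 4; row 2: 26/3 = 26/3. Minimum is 4 at row 1 (s1 leaves); pivot element 1.
Pivot on row 1; the Z-row RHS becomes 0 − (-1)·4 = 4.
Next entering variable (most negative Z-row entry -3): r.
Ratio test on column r — row 1: 4/3 = 4/3; row 2: entry -5 ≤ 0. Minimum is 4/3 at row 1 (p leaves); pivot element 3.
After the second pivot the Z-row RHS is 4 − (-3)·(4/3) = 8.

8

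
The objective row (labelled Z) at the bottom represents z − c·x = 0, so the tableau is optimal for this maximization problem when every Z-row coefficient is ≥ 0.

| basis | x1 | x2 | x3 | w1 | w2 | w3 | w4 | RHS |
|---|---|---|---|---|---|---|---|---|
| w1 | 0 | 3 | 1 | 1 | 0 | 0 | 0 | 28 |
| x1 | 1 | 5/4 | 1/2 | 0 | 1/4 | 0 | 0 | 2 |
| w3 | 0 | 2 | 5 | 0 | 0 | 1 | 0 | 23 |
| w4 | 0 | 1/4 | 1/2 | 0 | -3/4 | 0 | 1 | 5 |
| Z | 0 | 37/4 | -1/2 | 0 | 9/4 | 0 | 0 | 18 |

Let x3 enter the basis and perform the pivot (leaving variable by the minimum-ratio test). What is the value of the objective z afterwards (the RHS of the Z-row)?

Ratio test on column x3 — row 1: 28/1 = 28; row 2: 2/(1/2) = 4; row 3: 23/5 = 23/5; row 4: 5/(1/2) = 10. Minimum is 4 at row 2 (x1 leaves); pivot element 1/2.
Pivot on row 2; the Z-row RHS becomes 18 − (-1/2)·4 = 20.

20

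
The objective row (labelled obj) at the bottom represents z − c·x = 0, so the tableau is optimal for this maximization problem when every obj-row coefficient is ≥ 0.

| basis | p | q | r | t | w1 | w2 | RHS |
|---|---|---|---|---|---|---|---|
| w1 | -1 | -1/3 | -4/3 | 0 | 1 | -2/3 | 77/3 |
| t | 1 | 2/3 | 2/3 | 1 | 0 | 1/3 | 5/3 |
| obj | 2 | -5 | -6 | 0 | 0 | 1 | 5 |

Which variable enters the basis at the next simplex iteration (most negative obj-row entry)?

r

Negative obj-row entries: q: -5, r: -6.
The most negative is -6 in column r, so r enters.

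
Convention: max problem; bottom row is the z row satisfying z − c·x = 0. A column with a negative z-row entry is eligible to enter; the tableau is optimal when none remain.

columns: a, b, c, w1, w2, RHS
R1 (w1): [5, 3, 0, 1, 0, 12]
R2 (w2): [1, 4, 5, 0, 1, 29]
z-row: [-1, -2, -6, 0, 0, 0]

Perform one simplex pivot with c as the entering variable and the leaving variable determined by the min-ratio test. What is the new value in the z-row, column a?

1/5

Ratio test on column c — row 1: entry 0 ≤ 0; row 2: 29/5 = 29/5. Minimum is 29/5 at row 2 (w2 leaves); pivot element 5.
Divide row 2 by 5; eliminate column c from the other rows.
z-row update in column a: -1 − (-6)·(1/5) = 1/5.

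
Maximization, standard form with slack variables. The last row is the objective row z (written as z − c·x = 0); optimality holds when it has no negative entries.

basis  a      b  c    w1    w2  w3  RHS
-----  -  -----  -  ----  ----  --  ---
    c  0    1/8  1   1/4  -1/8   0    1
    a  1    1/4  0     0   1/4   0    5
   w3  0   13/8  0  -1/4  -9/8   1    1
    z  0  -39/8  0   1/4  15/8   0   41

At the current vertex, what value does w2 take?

0

w2 is not in the basis, so in the current basic feasible solution w2 = 0.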